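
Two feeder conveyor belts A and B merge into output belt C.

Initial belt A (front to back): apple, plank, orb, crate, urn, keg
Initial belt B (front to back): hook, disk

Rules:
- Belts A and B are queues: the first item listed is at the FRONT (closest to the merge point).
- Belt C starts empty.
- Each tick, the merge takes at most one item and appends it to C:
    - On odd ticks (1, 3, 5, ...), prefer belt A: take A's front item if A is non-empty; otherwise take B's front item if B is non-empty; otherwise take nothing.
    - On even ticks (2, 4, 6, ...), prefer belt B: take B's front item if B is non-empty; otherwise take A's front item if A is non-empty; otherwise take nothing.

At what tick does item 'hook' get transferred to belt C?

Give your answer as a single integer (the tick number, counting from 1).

Answer: 2

Derivation:
Tick 1: prefer A, take apple from A; A=[plank,orb,crate,urn,keg] B=[hook,disk] C=[apple]
Tick 2: prefer B, take hook from B; A=[plank,orb,crate,urn,keg] B=[disk] C=[apple,hook]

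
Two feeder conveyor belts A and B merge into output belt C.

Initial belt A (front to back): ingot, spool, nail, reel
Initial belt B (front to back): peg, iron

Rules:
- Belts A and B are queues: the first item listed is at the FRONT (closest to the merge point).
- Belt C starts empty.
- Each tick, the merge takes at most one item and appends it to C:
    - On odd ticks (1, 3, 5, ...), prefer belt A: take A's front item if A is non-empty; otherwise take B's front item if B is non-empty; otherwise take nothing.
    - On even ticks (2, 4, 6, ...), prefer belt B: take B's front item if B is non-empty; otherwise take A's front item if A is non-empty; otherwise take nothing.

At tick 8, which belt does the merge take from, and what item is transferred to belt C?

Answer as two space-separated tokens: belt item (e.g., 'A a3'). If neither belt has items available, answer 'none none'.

Answer: none none

Derivation:
Tick 1: prefer A, take ingot from A; A=[spool,nail,reel] B=[peg,iron] C=[ingot]
Tick 2: prefer B, take peg from B; A=[spool,nail,reel] B=[iron] C=[ingot,peg]
Tick 3: prefer A, take spool from A; A=[nail,reel] B=[iron] C=[ingot,peg,spool]
Tick 4: prefer B, take iron from B; A=[nail,reel] B=[-] C=[ingot,peg,spool,iron]
Tick 5: prefer A, take nail from A; A=[reel] B=[-] C=[ingot,peg,spool,iron,nail]
Tick 6: prefer B, take reel from A; A=[-] B=[-] C=[ingot,peg,spool,iron,nail,reel]
Tick 7: prefer A, both empty, nothing taken; A=[-] B=[-] C=[ingot,peg,spool,iron,nail,reel]
Tick 8: prefer B, both empty, nothing taken; A=[-] B=[-] C=[ingot,peg,spool,iron,nail,reel]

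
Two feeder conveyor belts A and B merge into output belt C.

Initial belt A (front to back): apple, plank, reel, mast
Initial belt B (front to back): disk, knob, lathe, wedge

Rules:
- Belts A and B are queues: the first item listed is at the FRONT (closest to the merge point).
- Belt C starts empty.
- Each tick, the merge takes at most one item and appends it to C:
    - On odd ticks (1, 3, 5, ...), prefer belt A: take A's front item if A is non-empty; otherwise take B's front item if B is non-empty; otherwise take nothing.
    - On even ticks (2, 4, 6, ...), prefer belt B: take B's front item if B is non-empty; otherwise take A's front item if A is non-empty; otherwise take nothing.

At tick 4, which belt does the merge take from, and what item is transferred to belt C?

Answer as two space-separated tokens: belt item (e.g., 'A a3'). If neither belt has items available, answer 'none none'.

Tick 1: prefer A, take apple from A; A=[plank,reel,mast] B=[disk,knob,lathe,wedge] C=[apple]
Tick 2: prefer B, take disk from B; A=[plank,reel,mast] B=[knob,lathe,wedge] C=[apple,disk]
Tick 3: prefer A, take plank from A; A=[reel,mast] B=[knob,lathe,wedge] C=[apple,disk,plank]
Tick 4: prefer B, take knob from B; A=[reel,mast] B=[lathe,wedge] C=[apple,disk,plank,knob]

Answer: B knob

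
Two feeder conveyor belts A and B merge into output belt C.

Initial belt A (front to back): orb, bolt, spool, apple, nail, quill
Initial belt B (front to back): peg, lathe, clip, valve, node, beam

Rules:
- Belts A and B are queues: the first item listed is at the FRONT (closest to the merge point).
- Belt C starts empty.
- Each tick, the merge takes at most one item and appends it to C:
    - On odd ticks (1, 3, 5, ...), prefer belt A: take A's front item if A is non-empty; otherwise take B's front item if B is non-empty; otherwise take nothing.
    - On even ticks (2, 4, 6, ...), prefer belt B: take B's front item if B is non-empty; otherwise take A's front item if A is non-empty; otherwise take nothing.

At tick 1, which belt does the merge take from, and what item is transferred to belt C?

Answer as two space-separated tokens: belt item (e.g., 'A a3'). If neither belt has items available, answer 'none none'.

Answer: A orb

Derivation:
Tick 1: prefer A, take orb from A; A=[bolt,spool,apple,nail,quill] B=[peg,lathe,clip,valve,node,beam] C=[orb]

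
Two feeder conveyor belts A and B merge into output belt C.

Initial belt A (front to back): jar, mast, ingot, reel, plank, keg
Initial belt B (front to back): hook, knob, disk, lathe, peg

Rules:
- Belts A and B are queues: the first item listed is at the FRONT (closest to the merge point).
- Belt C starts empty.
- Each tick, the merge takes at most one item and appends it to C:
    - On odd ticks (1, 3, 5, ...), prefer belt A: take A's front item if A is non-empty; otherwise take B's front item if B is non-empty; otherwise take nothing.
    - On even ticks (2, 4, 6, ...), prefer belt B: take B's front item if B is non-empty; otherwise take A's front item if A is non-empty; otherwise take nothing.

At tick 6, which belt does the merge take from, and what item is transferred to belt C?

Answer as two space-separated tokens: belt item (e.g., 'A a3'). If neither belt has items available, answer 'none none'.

Answer: B disk

Derivation:
Tick 1: prefer A, take jar from A; A=[mast,ingot,reel,plank,keg] B=[hook,knob,disk,lathe,peg] C=[jar]
Tick 2: prefer B, take hook from B; A=[mast,ingot,reel,plank,keg] B=[knob,disk,lathe,peg] C=[jar,hook]
Tick 3: prefer A, take mast from A; A=[ingot,reel,plank,keg] B=[knob,disk,lathe,peg] C=[jar,hook,mast]
Tick 4: prefer B, take knob from B; A=[ingot,reel,plank,keg] B=[disk,lathe,peg] C=[jar,hook,mast,knob]
Tick 5: prefer A, take ingot from A; A=[reel,plank,keg] B=[disk,lathe,peg] C=[jar,hook,mast,knob,ingot]
Tick 6: prefer B, take disk from B; A=[reel,plank,keg] B=[lathe,peg] C=[jar,hook,mast,knob,ingot,disk]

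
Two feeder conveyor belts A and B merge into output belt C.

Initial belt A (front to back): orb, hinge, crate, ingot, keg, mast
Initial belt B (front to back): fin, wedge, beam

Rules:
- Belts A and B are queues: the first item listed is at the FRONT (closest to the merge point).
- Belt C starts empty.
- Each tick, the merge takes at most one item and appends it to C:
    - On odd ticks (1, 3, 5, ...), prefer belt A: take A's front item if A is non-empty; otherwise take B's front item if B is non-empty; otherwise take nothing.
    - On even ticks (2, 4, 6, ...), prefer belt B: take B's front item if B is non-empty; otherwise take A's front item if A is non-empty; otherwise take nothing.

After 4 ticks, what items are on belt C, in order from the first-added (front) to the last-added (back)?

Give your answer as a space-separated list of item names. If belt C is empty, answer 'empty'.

Answer: orb fin hinge wedge

Derivation:
Tick 1: prefer A, take orb from A; A=[hinge,crate,ingot,keg,mast] B=[fin,wedge,beam] C=[orb]
Tick 2: prefer B, take fin from B; A=[hinge,crate,ingot,keg,mast] B=[wedge,beam] C=[orb,fin]
Tick 3: prefer A, take hinge from A; A=[crate,ingot,keg,mast] B=[wedge,beam] C=[orb,fin,hinge]
Tick 4: prefer B, take wedge from B; A=[crate,ingot,keg,mast] B=[beam] C=[orb,fin,hinge,wedge]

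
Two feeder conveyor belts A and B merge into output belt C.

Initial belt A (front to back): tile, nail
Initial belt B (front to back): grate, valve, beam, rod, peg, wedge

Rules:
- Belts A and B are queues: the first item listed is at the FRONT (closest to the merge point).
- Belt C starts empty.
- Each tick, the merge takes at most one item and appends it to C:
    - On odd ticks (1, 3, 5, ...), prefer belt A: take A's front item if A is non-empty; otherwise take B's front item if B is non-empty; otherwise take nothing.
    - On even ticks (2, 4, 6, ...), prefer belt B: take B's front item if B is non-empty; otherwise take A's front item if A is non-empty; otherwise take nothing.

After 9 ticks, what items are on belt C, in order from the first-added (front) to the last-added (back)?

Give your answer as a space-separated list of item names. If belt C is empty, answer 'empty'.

Tick 1: prefer A, take tile from A; A=[nail] B=[grate,valve,beam,rod,peg,wedge] C=[tile]
Tick 2: prefer B, take grate from B; A=[nail] B=[valve,beam,rod,peg,wedge] C=[tile,grate]
Tick 3: prefer A, take nail from A; A=[-] B=[valve,beam,rod,peg,wedge] C=[tile,grate,nail]
Tick 4: prefer B, take valve from B; A=[-] B=[beam,rod,peg,wedge] C=[tile,grate,nail,valve]
Tick 5: prefer A, take beam from B; A=[-] B=[rod,peg,wedge] C=[tile,grate,nail,valve,beam]
Tick 6: prefer B, take rod from B; A=[-] B=[peg,wedge] C=[tile,grate,nail,valve,beam,rod]
Tick 7: prefer A, take peg from B; A=[-] B=[wedge] C=[tile,grate,nail,valve,beam,rod,peg]
Tick 8: prefer B, take wedge from B; A=[-] B=[-] C=[tile,grate,nail,valve,beam,rod,peg,wedge]
Tick 9: prefer A, both empty, nothing taken; A=[-] B=[-] C=[tile,grate,nail,valve,beam,rod,peg,wedge]

Answer: tile grate nail valve beam rod peg wedge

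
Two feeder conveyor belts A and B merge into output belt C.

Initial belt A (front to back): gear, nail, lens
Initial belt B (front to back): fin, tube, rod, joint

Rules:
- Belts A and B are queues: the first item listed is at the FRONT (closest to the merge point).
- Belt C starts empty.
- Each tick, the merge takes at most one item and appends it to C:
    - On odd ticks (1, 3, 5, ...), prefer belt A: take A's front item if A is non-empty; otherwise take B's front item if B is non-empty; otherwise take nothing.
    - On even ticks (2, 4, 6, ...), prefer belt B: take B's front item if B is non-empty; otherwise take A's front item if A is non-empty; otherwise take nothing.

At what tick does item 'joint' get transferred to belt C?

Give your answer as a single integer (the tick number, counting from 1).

Tick 1: prefer A, take gear from A; A=[nail,lens] B=[fin,tube,rod,joint] C=[gear]
Tick 2: prefer B, take fin from B; A=[nail,lens] B=[tube,rod,joint] C=[gear,fin]
Tick 3: prefer A, take nail from A; A=[lens] B=[tube,rod,joint] C=[gear,fin,nail]
Tick 4: prefer B, take tube from B; A=[lens] B=[rod,joint] C=[gear,fin,nail,tube]
Tick 5: prefer A, take lens from A; A=[-] B=[rod,joint] C=[gear,fin,nail,tube,lens]
Tick 6: prefer B, take rod from B; A=[-] B=[joint] C=[gear,fin,nail,tube,lens,rod]
Tick 7: prefer A, take joint from B; A=[-] B=[-] C=[gear,fin,nail,tube,lens,rod,joint]

Answer: 7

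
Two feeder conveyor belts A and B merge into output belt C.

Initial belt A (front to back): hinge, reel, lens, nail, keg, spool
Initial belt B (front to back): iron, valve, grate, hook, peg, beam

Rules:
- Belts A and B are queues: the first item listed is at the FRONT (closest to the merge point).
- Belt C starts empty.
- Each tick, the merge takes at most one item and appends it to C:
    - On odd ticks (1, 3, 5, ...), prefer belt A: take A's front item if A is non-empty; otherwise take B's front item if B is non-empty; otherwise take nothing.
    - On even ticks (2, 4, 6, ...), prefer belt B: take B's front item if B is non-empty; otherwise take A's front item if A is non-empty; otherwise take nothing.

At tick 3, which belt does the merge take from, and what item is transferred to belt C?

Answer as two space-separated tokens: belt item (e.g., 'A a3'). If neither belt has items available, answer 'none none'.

Answer: A reel

Derivation:
Tick 1: prefer A, take hinge from A; A=[reel,lens,nail,keg,spool] B=[iron,valve,grate,hook,peg,beam] C=[hinge]
Tick 2: prefer B, take iron from B; A=[reel,lens,nail,keg,spool] B=[valve,grate,hook,peg,beam] C=[hinge,iron]
Tick 3: prefer A, take reel from A; A=[lens,nail,keg,spool] B=[valve,grate,hook,peg,beam] C=[hinge,iron,reel]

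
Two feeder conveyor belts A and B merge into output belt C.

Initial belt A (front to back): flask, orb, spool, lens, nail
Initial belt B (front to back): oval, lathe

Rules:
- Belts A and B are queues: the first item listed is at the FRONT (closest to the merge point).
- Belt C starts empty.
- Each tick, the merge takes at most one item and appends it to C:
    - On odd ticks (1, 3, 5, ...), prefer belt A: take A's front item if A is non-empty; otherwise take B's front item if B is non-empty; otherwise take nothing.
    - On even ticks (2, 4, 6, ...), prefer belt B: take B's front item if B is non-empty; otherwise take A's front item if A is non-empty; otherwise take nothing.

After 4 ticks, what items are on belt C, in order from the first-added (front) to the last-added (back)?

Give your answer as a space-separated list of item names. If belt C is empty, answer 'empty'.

Answer: flask oval orb lathe

Derivation:
Tick 1: prefer A, take flask from A; A=[orb,spool,lens,nail] B=[oval,lathe] C=[flask]
Tick 2: prefer B, take oval from B; A=[orb,spool,lens,nail] B=[lathe] C=[flask,oval]
Tick 3: prefer A, take orb from A; A=[spool,lens,nail] B=[lathe] C=[flask,oval,orb]
Tick 4: prefer B, take lathe from B; A=[spool,lens,nail] B=[-] C=[flask,oval,orb,lathe]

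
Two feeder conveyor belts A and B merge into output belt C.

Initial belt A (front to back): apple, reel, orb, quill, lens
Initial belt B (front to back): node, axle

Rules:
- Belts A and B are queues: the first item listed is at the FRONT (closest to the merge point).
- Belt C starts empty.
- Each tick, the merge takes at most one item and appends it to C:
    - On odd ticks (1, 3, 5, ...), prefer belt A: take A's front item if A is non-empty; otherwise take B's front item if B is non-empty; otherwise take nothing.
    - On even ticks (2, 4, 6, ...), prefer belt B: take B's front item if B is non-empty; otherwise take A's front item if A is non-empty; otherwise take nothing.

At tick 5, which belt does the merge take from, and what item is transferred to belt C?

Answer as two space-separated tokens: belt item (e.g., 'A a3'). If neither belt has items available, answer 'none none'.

Answer: A orb

Derivation:
Tick 1: prefer A, take apple from A; A=[reel,orb,quill,lens] B=[node,axle] C=[apple]
Tick 2: prefer B, take node from B; A=[reel,orb,quill,lens] B=[axle] C=[apple,node]
Tick 3: prefer A, take reel from A; A=[orb,quill,lens] B=[axle] C=[apple,node,reel]
Tick 4: prefer B, take axle from B; A=[orb,quill,lens] B=[-] C=[apple,node,reel,axle]
Tick 5: prefer A, take orb from A; A=[quill,lens] B=[-] C=[apple,node,reel,axle,orb]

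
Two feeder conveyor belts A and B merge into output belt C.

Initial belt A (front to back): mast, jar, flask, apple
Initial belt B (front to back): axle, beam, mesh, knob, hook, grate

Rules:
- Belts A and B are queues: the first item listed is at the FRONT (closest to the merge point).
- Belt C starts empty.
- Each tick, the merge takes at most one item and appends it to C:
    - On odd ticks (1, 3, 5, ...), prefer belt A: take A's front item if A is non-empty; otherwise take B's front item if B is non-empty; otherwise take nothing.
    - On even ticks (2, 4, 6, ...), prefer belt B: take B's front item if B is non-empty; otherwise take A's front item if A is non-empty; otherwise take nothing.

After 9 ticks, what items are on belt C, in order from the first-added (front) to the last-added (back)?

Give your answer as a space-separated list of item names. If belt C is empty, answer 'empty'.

Answer: mast axle jar beam flask mesh apple knob hook

Derivation:
Tick 1: prefer A, take mast from A; A=[jar,flask,apple] B=[axle,beam,mesh,knob,hook,grate] C=[mast]
Tick 2: prefer B, take axle from B; A=[jar,flask,apple] B=[beam,mesh,knob,hook,grate] C=[mast,axle]
Tick 3: prefer A, take jar from A; A=[flask,apple] B=[beam,mesh,knob,hook,grate] C=[mast,axle,jar]
Tick 4: prefer B, take beam from B; A=[flask,apple] B=[mesh,knob,hook,grate] C=[mast,axle,jar,beam]
Tick 5: prefer A, take flask from A; A=[apple] B=[mesh,knob,hook,grate] C=[mast,axle,jar,beam,flask]
Tick 6: prefer B, take mesh from B; A=[apple] B=[knob,hook,grate] C=[mast,axle,jar,beam,flask,mesh]
Tick 7: prefer A, take apple from A; A=[-] B=[knob,hook,grate] C=[mast,axle,jar,beam,flask,mesh,apple]
Tick 8: prefer B, take knob from B; A=[-] B=[hook,grate] C=[mast,axle,jar,beam,flask,mesh,apple,knob]
Tick 9: prefer A, take hook from B; A=[-] B=[grate] C=[mast,axle,jar,beam,flask,mesh,apple,knob,hook]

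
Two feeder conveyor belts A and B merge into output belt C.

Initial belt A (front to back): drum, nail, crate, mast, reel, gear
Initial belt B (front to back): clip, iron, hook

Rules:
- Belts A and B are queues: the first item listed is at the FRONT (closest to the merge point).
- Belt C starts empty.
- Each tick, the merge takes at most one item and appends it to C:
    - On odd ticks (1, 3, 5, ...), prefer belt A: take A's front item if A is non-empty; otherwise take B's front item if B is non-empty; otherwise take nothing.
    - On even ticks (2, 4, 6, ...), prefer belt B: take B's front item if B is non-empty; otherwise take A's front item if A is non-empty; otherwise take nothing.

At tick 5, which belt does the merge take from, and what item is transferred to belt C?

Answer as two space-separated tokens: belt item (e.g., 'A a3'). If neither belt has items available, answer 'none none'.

Tick 1: prefer A, take drum from A; A=[nail,crate,mast,reel,gear] B=[clip,iron,hook] C=[drum]
Tick 2: prefer B, take clip from B; A=[nail,crate,mast,reel,gear] B=[iron,hook] C=[drum,clip]
Tick 3: prefer A, take nail from A; A=[crate,mast,reel,gear] B=[iron,hook] C=[drum,clip,nail]
Tick 4: prefer B, take iron from B; A=[crate,mast,reel,gear] B=[hook] C=[drum,clip,nail,iron]
Tick 5: prefer A, take crate from A; A=[mast,reel,gear] B=[hook] C=[drum,clip,nail,iron,crate]

Answer: A crate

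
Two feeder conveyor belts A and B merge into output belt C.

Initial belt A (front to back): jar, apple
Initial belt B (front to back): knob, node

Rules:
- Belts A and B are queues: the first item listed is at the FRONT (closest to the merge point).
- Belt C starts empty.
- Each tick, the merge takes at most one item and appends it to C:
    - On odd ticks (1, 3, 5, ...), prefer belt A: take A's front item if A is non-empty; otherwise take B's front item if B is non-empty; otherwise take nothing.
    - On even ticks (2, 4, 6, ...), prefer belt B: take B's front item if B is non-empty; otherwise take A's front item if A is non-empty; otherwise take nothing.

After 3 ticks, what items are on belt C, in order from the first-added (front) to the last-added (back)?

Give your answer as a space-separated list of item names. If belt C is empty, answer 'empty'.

Tick 1: prefer A, take jar from A; A=[apple] B=[knob,node] C=[jar]
Tick 2: prefer B, take knob from B; A=[apple] B=[node] C=[jar,knob]
Tick 3: prefer A, take apple from A; A=[-] B=[node] C=[jar,knob,apple]

Answer: jar knob apple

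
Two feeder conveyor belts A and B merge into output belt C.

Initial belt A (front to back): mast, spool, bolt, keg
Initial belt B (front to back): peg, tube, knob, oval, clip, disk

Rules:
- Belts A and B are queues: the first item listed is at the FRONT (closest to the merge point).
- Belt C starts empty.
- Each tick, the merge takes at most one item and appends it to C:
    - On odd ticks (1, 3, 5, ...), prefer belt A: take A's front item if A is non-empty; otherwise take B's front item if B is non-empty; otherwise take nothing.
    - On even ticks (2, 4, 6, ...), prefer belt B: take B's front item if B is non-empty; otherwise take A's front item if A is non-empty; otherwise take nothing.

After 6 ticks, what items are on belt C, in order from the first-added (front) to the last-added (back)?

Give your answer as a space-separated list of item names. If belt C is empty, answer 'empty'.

Tick 1: prefer A, take mast from A; A=[spool,bolt,keg] B=[peg,tube,knob,oval,clip,disk] C=[mast]
Tick 2: prefer B, take peg from B; A=[spool,bolt,keg] B=[tube,knob,oval,clip,disk] C=[mast,peg]
Tick 3: prefer A, take spool from A; A=[bolt,keg] B=[tube,knob,oval,clip,disk] C=[mast,peg,spool]
Tick 4: prefer B, take tube from B; A=[bolt,keg] B=[knob,oval,clip,disk] C=[mast,peg,spool,tube]
Tick 5: prefer A, take bolt from A; A=[keg] B=[knob,oval,clip,disk] C=[mast,peg,spool,tube,bolt]
Tick 6: prefer B, take knob from B; A=[keg] B=[oval,clip,disk] C=[mast,peg,spool,tube,bolt,knob]

Answer: mast peg spool tube bolt knob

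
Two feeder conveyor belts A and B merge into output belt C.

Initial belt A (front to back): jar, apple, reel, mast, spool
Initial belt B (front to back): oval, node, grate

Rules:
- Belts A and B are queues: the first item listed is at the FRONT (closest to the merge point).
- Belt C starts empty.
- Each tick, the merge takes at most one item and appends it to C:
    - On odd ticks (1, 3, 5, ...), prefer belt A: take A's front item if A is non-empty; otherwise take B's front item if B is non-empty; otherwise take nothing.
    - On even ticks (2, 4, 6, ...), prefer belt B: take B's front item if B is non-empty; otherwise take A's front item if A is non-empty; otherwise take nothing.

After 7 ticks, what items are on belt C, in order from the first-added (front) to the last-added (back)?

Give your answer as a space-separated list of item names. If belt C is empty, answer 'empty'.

Answer: jar oval apple node reel grate mast

Derivation:
Tick 1: prefer A, take jar from A; A=[apple,reel,mast,spool] B=[oval,node,grate] C=[jar]
Tick 2: prefer B, take oval from B; A=[apple,reel,mast,spool] B=[node,grate] C=[jar,oval]
Tick 3: prefer A, take apple from A; A=[reel,mast,spool] B=[node,grate] C=[jar,oval,apple]
Tick 4: prefer B, take node from B; A=[reel,mast,spool] B=[grate] C=[jar,oval,apple,node]
Tick 5: prefer A, take reel from A; A=[mast,spool] B=[grate] C=[jar,oval,apple,node,reel]
Tick 6: prefer B, take grate from B; A=[mast,spool] B=[-] C=[jar,oval,apple,node,reel,grate]
Tick 7: prefer A, take mast from A; A=[spool] B=[-] C=[jar,oval,apple,node,reel,grate,mast]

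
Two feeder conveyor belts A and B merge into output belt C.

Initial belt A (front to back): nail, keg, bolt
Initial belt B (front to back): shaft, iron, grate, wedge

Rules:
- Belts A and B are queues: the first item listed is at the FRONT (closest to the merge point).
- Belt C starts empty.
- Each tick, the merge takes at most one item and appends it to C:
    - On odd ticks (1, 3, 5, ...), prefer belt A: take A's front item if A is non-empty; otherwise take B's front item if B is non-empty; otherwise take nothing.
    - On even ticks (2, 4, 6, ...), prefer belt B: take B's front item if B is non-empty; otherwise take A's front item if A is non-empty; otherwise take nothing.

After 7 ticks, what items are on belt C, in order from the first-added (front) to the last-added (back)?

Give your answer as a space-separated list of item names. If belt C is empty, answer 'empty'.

Tick 1: prefer A, take nail from A; A=[keg,bolt] B=[shaft,iron,grate,wedge] C=[nail]
Tick 2: prefer B, take shaft from B; A=[keg,bolt] B=[iron,grate,wedge] C=[nail,shaft]
Tick 3: prefer A, take keg from A; A=[bolt] B=[iron,grate,wedge] C=[nail,shaft,keg]
Tick 4: prefer B, take iron from B; A=[bolt] B=[grate,wedge] C=[nail,shaft,keg,iron]
Tick 5: prefer A, take bolt from A; A=[-] B=[grate,wedge] C=[nail,shaft,keg,iron,bolt]
Tick 6: prefer B, take grate from B; A=[-] B=[wedge] C=[nail,shaft,keg,iron,bolt,grate]
Tick 7: prefer A, take wedge from B; A=[-] B=[-] C=[nail,shaft,keg,iron,bolt,grate,wedge]

Answer: nail shaft keg iron bolt grate wedge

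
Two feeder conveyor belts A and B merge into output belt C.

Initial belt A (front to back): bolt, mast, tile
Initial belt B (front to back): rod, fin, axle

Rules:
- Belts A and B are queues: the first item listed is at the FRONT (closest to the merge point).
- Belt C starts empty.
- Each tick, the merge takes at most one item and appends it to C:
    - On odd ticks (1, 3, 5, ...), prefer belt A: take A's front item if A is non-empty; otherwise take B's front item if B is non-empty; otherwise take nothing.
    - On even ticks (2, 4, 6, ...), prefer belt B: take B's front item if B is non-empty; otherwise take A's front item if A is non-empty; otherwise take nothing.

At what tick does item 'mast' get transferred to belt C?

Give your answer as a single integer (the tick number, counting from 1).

Tick 1: prefer A, take bolt from A; A=[mast,tile] B=[rod,fin,axle] C=[bolt]
Tick 2: prefer B, take rod from B; A=[mast,tile] B=[fin,axle] C=[bolt,rod]
Tick 3: prefer A, take mast from A; A=[tile] B=[fin,axle] C=[bolt,rod,mast]

Answer: 3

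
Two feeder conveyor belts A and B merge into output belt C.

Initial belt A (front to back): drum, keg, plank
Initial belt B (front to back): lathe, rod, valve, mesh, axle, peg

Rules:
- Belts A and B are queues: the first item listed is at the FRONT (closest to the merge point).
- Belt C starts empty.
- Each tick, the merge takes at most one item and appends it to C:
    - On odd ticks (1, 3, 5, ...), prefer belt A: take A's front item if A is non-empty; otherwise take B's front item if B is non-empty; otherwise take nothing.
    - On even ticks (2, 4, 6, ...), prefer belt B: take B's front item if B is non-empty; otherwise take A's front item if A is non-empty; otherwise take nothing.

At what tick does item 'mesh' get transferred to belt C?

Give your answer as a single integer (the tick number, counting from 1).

Answer: 7

Derivation:
Tick 1: prefer A, take drum from A; A=[keg,plank] B=[lathe,rod,valve,mesh,axle,peg] C=[drum]
Tick 2: prefer B, take lathe from B; A=[keg,plank] B=[rod,valve,mesh,axle,peg] C=[drum,lathe]
Tick 3: prefer A, take keg from A; A=[plank] B=[rod,valve,mesh,axle,peg] C=[drum,lathe,keg]
Tick 4: prefer B, take rod from B; A=[plank] B=[valve,mesh,axle,peg] C=[drum,lathe,keg,rod]
Tick 5: prefer A, take plank from A; A=[-] B=[valve,mesh,axle,peg] C=[drum,lathe,keg,rod,plank]
Tick 6: prefer B, take valve from B; A=[-] B=[mesh,axle,peg] C=[drum,lathe,keg,rod,plank,valve]
Tick 7: prefer A, take mesh from B; A=[-] B=[axle,peg] C=[drum,lathe,keg,rod,plank,valve,mesh]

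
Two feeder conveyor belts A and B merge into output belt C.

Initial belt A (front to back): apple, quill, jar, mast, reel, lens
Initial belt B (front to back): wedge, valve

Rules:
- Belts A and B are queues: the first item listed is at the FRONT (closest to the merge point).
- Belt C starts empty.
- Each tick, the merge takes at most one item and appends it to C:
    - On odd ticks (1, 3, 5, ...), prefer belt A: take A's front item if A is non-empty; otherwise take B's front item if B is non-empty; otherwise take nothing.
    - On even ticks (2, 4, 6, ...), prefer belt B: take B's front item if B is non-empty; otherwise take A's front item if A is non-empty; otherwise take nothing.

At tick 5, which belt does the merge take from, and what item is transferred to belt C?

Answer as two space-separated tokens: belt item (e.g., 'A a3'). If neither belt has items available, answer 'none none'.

Answer: A jar

Derivation:
Tick 1: prefer A, take apple from A; A=[quill,jar,mast,reel,lens] B=[wedge,valve] C=[apple]
Tick 2: prefer B, take wedge from B; A=[quill,jar,mast,reel,lens] B=[valve] C=[apple,wedge]
Tick 3: prefer A, take quill from A; A=[jar,mast,reel,lens] B=[valve] C=[apple,wedge,quill]
Tick 4: prefer B, take valve from B; A=[jar,mast,reel,lens] B=[-] C=[apple,wedge,quill,valve]
Tick 5: prefer A, take jar from A; A=[mast,reel,lens] B=[-] C=[apple,wedge,quill,valve,jar]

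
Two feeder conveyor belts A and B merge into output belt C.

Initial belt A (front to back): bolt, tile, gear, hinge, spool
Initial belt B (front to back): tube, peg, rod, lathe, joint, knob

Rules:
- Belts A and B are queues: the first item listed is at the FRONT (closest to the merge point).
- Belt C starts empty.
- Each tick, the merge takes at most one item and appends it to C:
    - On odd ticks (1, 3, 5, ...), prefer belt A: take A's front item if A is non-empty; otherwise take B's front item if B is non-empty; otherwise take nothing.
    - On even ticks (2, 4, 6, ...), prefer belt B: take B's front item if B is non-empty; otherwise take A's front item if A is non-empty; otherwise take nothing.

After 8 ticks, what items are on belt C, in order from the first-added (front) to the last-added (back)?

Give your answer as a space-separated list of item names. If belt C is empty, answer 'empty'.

Tick 1: prefer A, take bolt from A; A=[tile,gear,hinge,spool] B=[tube,peg,rod,lathe,joint,knob] C=[bolt]
Tick 2: prefer B, take tube from B; A=[tile,gear,hinge,spool] B=[peg,rod,lathe,joint,knob] C=[bolt,tube]
Tick 3: prefer A, take tile from A; A=[gear,hinge,spool] B=[peg,rod,lathe,joint,knob] C=[bolt,tube,tile]
Tick 4: prefer B, take peg from B; A=[gear,hinge,spool] B=[rod,lathe,joint,knob] C=[bolt,tube,tile,peg]
Tick 5: prefer A, take gear from A; A=[hinge,spool] B=[rod,lathe,joint,knob] C=[bolt,tube,tile,peg,gear]
Tick 6: prefer B, take rod from B; A=[hinge,spool] B=[lathe,joint,knob] C=[bolt,tube,tile,peg,gear,rod]
Tick 7: prefer A, take hinge from A; A=[spool] B=[lathe,joint,knob] C=[bolt,tube,tile,peg,gear,rod,hinge]
Tick 8: prefer B, take lathe from B; A=[spool] B=[joint,knob] C=[bolt,tube,tile,peg,gear,rod,hinge,lathe]

Answer: bolt tube tile peg gear rod hinge lathe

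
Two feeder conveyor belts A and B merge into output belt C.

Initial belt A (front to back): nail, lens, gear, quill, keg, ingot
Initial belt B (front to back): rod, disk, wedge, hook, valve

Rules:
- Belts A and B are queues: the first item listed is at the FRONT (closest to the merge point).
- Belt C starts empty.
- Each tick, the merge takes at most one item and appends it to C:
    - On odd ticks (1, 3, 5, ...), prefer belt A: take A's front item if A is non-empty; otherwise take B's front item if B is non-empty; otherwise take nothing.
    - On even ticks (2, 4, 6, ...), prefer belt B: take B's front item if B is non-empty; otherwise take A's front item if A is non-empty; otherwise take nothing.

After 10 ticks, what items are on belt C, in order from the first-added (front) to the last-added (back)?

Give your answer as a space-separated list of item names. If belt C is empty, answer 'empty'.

Tick 1: prefer A, take nail from A; A=[lens,gear,quill,keg,ingot] B=[rod,disk,wedge,hook,valve] C=[nail]
Tick 2: prefer B, take rod from B; A=[lens,gear,quill,keg,ingot] B=[disk,wedge,hook,valve] C=[nail,rod]
Tick 3: prefer A, take lens from A; A=[gear,quill,keg,ingot] B=[disk,wedge,hook,valve] C=[nail,rod,lens]
Tick 4: prefer B, take disk from B; A=[gear,quill,keg,ingot] B=[wedge,hook,valve] C=[nail,rod,lens,disk]
Tick 5: prefer A, take gear from A; A=[quill,keg,ingot] B=[wedge,hook,valve] C=[nail,rod,lens,disk,gear]
Tick 6: prefer B, take wedge from B; A=[quill,keg,ingot] B=[hook,valve] C=[nail,rod,lens,disk,gear,wedge]
Tick 7: prefer A, take quill from A; A=[keg,ingot] B=[hook,valve] C=[nail,rod,lens,disk,gear,wedge,quill]
Tick 8: prefer B, take hook from B; A=[keg,ingot] B=[valve] C=[nail,rod,lens,disk,gear,wedge,quill,hook]
Tick 9: prefer A, take keg from A; A=[ingot] B=[valve] C=[nail,rod,lens,disk,gear,wedge,quill,hook,keg]
Tick 10: prefer B, take valve from B; A=[ingot] B=[-] C=[nail,rod,lens,disk,gear,wedge,quill,hook,keg,valve]

Answer: nail rod lens disk gear wedge quill hook keg valve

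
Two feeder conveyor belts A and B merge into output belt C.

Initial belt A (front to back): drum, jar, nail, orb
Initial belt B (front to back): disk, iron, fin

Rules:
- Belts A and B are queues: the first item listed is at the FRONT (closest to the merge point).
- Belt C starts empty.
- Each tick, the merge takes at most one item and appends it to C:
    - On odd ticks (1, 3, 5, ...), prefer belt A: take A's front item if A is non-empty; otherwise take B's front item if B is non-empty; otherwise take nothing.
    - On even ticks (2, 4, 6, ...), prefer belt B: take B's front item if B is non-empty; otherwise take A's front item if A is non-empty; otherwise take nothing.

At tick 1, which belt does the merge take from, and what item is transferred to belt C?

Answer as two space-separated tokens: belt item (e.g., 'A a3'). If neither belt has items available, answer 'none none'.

Tick 1: prefer A, take drum from A; A=[jar,nail,orb] B=[disk,iron,fin] C=[drum]

Answer: A drum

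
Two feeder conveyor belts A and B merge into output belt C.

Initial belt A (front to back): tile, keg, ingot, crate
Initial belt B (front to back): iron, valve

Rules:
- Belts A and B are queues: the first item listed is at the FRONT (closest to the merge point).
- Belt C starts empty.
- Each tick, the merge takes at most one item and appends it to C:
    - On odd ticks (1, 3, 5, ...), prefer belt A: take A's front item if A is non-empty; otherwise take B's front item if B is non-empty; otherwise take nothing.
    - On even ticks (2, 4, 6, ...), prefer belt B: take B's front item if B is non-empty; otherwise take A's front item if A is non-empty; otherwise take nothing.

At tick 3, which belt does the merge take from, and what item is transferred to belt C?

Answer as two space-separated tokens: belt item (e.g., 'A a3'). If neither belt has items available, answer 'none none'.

Answer: A keg

Derivation:
Tick 1: prefer A, take tile from A; A=[keg,ingot,crate] B=[iron,valve] C=[tile]
Tick 2: prefer B, take iron from B; A=[keg,ingot,crate] B=[valve] C=[tile,iron]
Tick 3: prefer A, take keg from A; A=[ingot,crate] B=[valve] C=[tile,iron,keg]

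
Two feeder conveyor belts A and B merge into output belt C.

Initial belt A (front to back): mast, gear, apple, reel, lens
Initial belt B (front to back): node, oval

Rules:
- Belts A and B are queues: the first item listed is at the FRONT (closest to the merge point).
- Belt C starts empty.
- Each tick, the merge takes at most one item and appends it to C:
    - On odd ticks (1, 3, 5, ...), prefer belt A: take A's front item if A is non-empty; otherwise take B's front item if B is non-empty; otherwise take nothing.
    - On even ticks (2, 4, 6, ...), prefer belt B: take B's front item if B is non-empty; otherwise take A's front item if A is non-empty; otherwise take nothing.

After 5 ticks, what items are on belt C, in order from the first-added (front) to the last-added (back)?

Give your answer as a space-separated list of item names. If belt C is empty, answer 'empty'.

Answer: mast node gear oval apple

Derivation:
Tick 1: prefer A, take mast from A; A=[gear,apple,reel,lens] B=[node,oval] C=[mast]
Tick 2: prefer B, take node from B; A=[gear,apple,reel,lens] B=[oval] C=[mast,node]
Tick 3: prefer A, take gear from A; A=[apple,reel,lens] B=[oval] C=[mast,node,gear]
Tick 4: prefer B, take oval from B; A=[apple,reel,lens] B=[-] C=[mast,node,gear,oval]
Tick 5: prefer A, take apple from A; A=[reel,lens] B=[-] C=[mast,node,gear,oval,apple]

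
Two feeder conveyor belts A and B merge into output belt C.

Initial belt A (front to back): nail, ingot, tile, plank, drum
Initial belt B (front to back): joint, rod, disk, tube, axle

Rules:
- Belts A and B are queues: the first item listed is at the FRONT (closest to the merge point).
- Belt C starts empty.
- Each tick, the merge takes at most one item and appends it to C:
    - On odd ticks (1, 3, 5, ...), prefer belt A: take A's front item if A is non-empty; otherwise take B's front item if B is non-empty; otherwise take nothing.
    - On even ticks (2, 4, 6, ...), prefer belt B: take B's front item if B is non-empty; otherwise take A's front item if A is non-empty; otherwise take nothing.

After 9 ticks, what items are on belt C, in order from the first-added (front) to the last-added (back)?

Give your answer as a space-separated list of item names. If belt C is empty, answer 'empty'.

Tick 1: prefer A, take nail from A; A=[ingot,tile,plank,drum] B=[joint,rod,disk,tube,axle] C=[nail]
Tick 2: prefer B, take joint from B; A=[ingot,tile,plank,drum] B=[rod,disk,tube,axle] C=[nail,joint]
Tick 3: prefer A, take ingot from A; A=[tile,plank,drum] B=[rod,disk,tube,axle] C=[nail,joint,ingot]
Tick 4: prefer B, take rod from B; A=[tile,plank,drum] B=[disk,tube,axle] C=[nail,joint,ingot,rod]
Tick 5: prefer A, take tile from A; A=[plank,drum] B=[disk,tube,axle] C=[nail,joint,ingot,rod,tile]
Tick 6: prefer B, take disk from B; A=[plank,drum] B=[tube,axle] C=[nail,joint,ingot,rod,tile,disk]
Tick 7: prefer A, take plank from A; A=[drum] B=[tube,axle] C=[nail,joint,ingot,rod,tile,disk,plank]
Tick 8: prefer B, take tube from B; A=[drum] B=[axle] C=[nail,joint,ingot,rod,tile,disk,plank,tube]
Tick 9: prefer A, take drum from A; A=[-] B=[axle] C=[nail,joint,ingot,rod,tile,disk,plank,tube,drum]

Answer: nail joint ingot rod tile disk plank tube drum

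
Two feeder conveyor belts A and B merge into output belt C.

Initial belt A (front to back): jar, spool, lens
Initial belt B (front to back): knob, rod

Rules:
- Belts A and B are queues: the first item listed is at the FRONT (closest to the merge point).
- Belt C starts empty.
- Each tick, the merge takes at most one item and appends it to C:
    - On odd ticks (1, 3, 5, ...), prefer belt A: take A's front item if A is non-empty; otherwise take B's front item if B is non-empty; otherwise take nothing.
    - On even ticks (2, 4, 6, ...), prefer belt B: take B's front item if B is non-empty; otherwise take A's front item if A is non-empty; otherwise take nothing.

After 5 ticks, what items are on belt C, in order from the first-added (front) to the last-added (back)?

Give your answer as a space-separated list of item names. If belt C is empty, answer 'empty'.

Tick 1: prefer A, take jar from A; A=[spool,lens] B=[knob,rod] C=[jar]
Tick 2: prefer B, take knob from B; A=[spool,lens] B=[rod] C=[jar,knob]
Tick 3: prefer A, take spool from A; A=[lens] B=[rod] C=[jar,knob,spool]
Tick 4: prefer B, take rod from B; A=[lens] B=[-] C=[jar,knob,spool,rod]
Tick 5: prefer A, take lens from A; A=[-] B=[-] C=[jar,knob,spool,rod,lens]

Answer: jar knob spool rod lens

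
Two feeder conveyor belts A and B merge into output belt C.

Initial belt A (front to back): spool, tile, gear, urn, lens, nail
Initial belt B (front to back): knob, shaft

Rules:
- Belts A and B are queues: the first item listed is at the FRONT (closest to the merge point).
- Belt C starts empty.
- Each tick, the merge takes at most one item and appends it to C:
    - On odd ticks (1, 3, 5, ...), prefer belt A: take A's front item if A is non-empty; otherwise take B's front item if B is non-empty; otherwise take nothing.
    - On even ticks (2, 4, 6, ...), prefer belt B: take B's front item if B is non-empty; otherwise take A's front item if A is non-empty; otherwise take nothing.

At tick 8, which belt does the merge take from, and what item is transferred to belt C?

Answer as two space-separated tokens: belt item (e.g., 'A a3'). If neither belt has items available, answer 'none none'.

Answer: A nail

Derivation:
Tick 1: prefer A, take spool from A; A=[tile,gear,urn,lens,nail] B=[knob,shaft] C=[spool]
Tick 2: prefer B, take knob from B; A=[tile,gear,urn,lens,nail] B=[shaft] C=[spool,knob]
Tick 3: prefer A, take tile from A; A=[gear,urn,lens,nail] B=[shaft] C=[spool,knob,tile]
Tick 4: prefer B, take shaft from B; A=[gear,urn,lens,nail] B=[-] C=[spool,knob,tile,shaft]
Tick 5: prefer A, take gear from A; A=[urn,lens,nail] B=[-] C=[spool,knob,tile,shaft,gear]
Tick 6: prefer B, take urn from A; A=[lens,nail] B=[-] C=[spool,knob,tile,shaft,gear,urn]
Tick 7: prefer A, take lens from A; A=[nail] B=[-] C=[spool,knob,tile,shaft,gear,urn,lens]
Tick 8: prefer B, take nail from A; A=[-] B=[-] C=[spool,knob,tile,shaft,gear,urn,lens,nail]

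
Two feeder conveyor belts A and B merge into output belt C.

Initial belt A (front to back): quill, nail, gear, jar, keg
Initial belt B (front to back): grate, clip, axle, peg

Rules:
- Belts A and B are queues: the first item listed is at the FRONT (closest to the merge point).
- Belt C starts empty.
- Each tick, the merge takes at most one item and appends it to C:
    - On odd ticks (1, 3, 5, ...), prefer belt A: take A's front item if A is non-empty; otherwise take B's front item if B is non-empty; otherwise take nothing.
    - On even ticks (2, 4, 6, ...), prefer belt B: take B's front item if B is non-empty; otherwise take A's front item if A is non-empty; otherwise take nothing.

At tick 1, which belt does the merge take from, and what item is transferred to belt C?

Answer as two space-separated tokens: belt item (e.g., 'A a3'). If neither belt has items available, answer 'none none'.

Tick 1: prefer A, take quill from A; A=[nail,gear,jar,keg] B=[grate,clip,axle,peg] C=[quill]

Answer: A quill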